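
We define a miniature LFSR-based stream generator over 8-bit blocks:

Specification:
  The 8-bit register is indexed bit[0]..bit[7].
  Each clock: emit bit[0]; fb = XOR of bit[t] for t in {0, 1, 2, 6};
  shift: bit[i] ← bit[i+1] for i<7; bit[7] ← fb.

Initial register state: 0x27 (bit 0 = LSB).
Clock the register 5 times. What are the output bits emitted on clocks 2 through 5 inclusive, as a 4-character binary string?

1100

reg_0 = 0x27
clock 1: out=1, reg = 0x93
clock 2: out=1, reg = 0x49
clock 3: out=1, reg = 0x24
clock 4: out=0, reg = 0x92
clock 5: out=0, reg = 0xC9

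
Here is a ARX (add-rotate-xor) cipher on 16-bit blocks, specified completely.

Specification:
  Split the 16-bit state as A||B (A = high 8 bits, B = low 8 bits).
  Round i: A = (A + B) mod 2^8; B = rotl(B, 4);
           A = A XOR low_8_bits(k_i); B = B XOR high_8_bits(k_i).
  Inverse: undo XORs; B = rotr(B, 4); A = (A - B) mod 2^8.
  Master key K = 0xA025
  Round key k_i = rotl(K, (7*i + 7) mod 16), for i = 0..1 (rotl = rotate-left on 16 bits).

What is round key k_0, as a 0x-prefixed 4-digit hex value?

0x12D0

K = 0xA025
k_0 = rotl(K, (7*0+7) mod 16) = rotl(K, 7) = 0x12D0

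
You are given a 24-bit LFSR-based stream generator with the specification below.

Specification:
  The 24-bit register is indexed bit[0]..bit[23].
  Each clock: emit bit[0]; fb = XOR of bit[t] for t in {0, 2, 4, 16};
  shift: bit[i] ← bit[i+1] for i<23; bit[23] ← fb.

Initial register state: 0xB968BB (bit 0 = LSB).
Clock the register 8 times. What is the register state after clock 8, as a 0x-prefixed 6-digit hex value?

reg_0 = 0xB968BB
clock 1: out=1, reg = 0xDCB45D
clock 2: out=1, reg = 0xEE5A2E
clock 3: out=0, reg = 0xF72D17
clock 4: out=1, reg = 0x7B968B
clock 5: out=1, reg = 0x3DCB45
clock 6: out=1, reg = 0x9EE5A2
clock 7: out=0, reg = 0x4F72D1
clock 8: out=1, reg = 0xA7B968

0xA7B968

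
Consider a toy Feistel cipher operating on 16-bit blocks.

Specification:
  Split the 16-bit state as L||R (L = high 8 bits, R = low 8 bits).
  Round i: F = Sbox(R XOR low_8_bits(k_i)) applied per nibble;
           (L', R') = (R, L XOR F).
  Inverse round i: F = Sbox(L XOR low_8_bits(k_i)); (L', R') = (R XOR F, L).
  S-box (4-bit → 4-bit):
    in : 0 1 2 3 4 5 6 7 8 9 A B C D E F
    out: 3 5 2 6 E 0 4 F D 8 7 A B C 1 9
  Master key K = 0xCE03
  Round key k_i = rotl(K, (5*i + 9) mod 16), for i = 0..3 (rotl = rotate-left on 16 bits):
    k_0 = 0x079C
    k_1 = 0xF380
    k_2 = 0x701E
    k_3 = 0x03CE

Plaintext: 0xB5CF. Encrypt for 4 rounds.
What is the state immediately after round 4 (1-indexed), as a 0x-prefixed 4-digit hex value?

0x1C6B

s_0 = plaintext = 0xB5CF
s_1 = Round(s_0, k_0) = 0xCFB3
s_2 = Round(s_1, k_1) = 0xB3A9
s_3 = Round(s_2, k_2) = 0xA91C
s_4 = Round(s_3, k_3) = 0x1C6B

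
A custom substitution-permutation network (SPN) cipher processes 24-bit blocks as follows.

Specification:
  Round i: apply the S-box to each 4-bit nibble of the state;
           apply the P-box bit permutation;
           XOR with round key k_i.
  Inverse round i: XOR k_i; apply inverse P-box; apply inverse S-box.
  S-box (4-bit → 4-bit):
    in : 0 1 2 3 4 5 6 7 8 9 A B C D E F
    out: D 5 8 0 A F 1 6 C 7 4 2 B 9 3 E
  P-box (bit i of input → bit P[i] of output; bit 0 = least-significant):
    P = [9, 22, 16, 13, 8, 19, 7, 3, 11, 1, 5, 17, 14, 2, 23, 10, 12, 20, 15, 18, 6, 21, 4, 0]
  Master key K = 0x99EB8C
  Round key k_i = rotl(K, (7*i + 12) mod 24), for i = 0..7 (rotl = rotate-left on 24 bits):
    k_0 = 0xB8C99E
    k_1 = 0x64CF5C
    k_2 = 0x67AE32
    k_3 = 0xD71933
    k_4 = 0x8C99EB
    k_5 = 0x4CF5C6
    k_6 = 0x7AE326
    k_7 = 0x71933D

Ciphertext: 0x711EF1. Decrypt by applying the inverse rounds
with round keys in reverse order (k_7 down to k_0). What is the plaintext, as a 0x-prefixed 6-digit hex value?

0xC051FD

s_0 = ciphertext = 0x711EF1
s_1 = InvRound(s_0, k_7) = 0x6A4603
s_2 = InvRound(s_1, k_6) = 0x274A62
s_3 = InvRound(s_2, k_5) = 0xB14095
s_4 = InvRound(s_3, k_4) = 0x95E9CA
s_5 = InvRound(s_4, k_3) = 0x016884
s_6 = InvRound(s_5, k_2) = 0x78CFAE
s_7 = InvRound(s_6, k_1) = 0x143773
s_8 = InvRound(s_7, k_0) = 0xC051FD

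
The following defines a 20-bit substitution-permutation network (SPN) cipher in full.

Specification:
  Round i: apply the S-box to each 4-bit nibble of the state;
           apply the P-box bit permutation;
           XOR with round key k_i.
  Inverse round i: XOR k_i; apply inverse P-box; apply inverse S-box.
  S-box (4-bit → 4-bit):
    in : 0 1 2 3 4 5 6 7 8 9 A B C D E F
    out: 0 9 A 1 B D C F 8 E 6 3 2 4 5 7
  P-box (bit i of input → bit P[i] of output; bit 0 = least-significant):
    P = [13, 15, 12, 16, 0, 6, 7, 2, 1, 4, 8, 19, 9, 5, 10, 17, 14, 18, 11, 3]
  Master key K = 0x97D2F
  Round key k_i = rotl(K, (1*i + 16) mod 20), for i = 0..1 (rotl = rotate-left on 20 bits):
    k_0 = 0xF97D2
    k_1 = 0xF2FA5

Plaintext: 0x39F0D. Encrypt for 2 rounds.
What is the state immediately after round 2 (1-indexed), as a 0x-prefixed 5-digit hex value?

s_0 = plaintext = 0x39F0D
s_1 = Round(s_0, k_0) = 0xDC2E0
s_2 = Round(s_1, k_1) = 0x72714

0x72714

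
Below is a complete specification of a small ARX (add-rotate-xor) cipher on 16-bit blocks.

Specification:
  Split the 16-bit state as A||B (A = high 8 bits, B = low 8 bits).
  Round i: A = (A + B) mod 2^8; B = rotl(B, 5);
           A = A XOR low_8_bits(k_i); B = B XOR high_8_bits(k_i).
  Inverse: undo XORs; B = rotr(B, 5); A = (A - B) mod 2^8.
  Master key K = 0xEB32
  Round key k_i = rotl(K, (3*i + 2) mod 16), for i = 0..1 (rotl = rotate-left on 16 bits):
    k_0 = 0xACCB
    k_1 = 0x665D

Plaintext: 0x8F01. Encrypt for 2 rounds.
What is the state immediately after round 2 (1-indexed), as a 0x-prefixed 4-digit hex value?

s_0 = plaintext = 0x8F01
s_1 = Round(s_0, k_0) = 0x5B8C
s_2 = Round(s_1, k_1) = 0xBAF7

0xBAF7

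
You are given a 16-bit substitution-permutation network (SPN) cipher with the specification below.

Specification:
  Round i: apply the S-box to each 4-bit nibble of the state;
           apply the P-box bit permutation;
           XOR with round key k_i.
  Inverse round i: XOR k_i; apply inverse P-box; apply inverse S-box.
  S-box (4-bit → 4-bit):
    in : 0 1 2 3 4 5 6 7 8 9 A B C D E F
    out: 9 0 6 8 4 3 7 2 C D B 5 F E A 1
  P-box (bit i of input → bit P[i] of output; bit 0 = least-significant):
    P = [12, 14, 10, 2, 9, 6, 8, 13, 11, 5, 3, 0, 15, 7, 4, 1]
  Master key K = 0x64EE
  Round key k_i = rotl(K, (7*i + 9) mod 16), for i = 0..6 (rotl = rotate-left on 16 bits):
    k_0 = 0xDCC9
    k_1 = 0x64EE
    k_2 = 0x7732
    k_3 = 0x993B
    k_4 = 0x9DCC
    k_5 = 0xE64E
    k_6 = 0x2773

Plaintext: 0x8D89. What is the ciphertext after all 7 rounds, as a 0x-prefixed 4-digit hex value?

s_0 = plaintext = 0x8D89
s_1 = Round(s_0, k_0) = 0xE9F6
s_2 = Round(s_1, k_1) = 0x3A65
s_3 = Round(s_2, k_2) = 0x2C51
s_4 = Round(s_3, k_3) = 0x93C2
s_5 = Round(s_4, k_4) = 0x7A9F
s_6 = Round(s_5, k_5) = 0xDDEF
s_7 = Round(s_6, k_6) = 0x1788

0x1788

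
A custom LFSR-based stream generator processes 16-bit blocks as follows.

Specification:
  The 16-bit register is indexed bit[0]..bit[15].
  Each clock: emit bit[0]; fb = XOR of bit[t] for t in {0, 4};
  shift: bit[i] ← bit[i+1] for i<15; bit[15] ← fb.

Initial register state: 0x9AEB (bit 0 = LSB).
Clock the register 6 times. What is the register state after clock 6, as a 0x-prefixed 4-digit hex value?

0x166B

reg_0 = 0x9AEB
clock 1: out=1, reg = 0xCD75
clock 2: out=1, reg = 0x66BA
clock 3: out=0, reg = 0xB35D
clock 4: out=1, reg = 0x59AE
clock 5: out=0, reg = 0x2CD7
clock 6: out=1, reg = 0x166B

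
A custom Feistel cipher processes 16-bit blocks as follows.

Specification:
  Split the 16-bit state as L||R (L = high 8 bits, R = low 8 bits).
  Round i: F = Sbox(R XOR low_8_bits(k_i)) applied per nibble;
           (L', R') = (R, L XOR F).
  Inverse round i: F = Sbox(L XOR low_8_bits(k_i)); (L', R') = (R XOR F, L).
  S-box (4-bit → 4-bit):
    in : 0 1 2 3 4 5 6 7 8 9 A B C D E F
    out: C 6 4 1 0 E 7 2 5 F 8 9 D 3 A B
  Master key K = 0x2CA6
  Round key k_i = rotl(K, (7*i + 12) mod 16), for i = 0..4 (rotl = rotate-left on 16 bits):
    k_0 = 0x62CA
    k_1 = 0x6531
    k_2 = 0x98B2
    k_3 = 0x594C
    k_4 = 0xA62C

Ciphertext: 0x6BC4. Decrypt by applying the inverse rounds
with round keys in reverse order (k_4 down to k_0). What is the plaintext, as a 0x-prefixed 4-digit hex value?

0xBBB5

s_0 = ciphertext = 0x6BC4
s_1 = InvRound(s_0, k_4) = 0xC66B
s_2 = InvRound(s_1, k_3) = 0x33C6
s_3 = InvRound(s_2, k_2) = 0x9033
s_4 = InvRound(s_3, k_1) = 0xB590
s_5 = InvRound(s_4, k_0) = 0xBBB5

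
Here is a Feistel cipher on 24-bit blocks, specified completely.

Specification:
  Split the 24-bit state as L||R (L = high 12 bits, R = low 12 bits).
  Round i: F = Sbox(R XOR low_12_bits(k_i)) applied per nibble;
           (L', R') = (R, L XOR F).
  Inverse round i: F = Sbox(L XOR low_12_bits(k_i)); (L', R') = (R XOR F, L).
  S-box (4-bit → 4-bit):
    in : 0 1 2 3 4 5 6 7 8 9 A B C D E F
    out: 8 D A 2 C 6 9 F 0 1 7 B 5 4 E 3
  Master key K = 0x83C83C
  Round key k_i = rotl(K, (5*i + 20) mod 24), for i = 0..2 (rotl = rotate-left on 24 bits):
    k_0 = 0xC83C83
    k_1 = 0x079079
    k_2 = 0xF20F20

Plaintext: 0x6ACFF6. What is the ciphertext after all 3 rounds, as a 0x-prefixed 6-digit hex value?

s_0 = plaintext = 0x6ACFF6
s_1 = Round(s_0, k_0) = 0xFF645A
s_2 = Round(s_1, k_1) = 0x45A354
s_3 = Round(s_2, k_2) = 0x3541A6

0x3541A6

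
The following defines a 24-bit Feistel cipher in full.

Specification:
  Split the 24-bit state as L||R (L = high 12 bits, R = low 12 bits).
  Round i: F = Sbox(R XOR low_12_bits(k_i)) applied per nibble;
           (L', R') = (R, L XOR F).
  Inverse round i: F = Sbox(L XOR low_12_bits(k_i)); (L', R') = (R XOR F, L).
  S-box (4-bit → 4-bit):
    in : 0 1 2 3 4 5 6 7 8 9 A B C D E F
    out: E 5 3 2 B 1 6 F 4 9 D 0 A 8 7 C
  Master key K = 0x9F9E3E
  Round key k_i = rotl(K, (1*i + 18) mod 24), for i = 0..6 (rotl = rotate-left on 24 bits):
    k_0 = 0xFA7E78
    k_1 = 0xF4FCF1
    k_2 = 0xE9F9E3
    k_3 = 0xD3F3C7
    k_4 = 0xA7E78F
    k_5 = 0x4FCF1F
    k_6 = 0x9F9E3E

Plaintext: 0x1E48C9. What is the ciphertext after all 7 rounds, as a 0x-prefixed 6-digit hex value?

s_0 = plaintext = 0x1E48C9
s_1 = Round(s_0, k_0) = 0x8C97E1
s_2 = Round(s_1, k_1) = 0x7E1897
s_3 = Round(s_2, k_2) = 0x89721A
s_4 = Round(s_3, k_3) = 0x21AD1F
s_5 = Round(s_4, k_4) = 0xD1FF84
s_6 = Round(s_5, k_5) = 0xF8438F
s_7 = Round(s_6, k_6) = 0x38F781

0x38F781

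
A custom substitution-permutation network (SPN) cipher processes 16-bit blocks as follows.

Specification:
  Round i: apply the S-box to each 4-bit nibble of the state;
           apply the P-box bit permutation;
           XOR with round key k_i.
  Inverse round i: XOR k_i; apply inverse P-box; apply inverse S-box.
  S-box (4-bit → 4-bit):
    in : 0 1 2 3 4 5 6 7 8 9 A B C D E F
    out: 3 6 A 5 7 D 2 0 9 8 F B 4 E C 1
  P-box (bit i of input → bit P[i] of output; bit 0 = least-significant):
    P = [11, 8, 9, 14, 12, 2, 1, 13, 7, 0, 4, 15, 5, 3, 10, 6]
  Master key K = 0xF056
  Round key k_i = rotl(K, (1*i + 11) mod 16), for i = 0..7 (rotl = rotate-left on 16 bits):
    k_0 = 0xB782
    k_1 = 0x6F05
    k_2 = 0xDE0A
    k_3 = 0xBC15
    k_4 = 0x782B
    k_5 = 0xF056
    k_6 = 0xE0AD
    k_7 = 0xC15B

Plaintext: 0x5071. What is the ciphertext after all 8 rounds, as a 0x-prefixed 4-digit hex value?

0x5114

s_0 = plaintext = 0x5071
s_1 = Round(s_0, k_0) = 0xB063
s_2 = Round(s_1, k_1) = 0x65E8
s_3 = Round(s_2, k_2) = 0x3690
s_4 = Round(s_3, k_3) = 0x9134
s_5 = Round(s_4, k_4) = 0x6378
s_6 = Round(s_5, k_5) = 0xB8CE
s_7 = Round(s_6, k_6) = 0x2247
s_8 = Round(s_7, k_7) = 0x5114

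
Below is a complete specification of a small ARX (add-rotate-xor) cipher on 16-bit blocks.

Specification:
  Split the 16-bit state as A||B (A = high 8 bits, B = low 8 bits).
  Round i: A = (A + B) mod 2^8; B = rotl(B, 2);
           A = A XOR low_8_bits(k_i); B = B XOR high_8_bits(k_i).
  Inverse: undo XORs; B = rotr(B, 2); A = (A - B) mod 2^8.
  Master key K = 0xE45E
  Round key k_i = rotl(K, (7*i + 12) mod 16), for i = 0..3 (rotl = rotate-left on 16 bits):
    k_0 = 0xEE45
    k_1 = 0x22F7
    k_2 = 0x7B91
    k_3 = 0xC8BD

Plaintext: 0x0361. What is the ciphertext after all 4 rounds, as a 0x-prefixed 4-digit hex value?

s_0 = plaintext = 0x0361
s_1 = Round(s_0, k_0) = 0x216B
s_2 = Round(s_1, k_1) = 0x7B8F
s_3 = Round(s_2, k_2) = 0x9B45
s_4 = Round(s_3, k_3) = 0x5DDD

0x5DDD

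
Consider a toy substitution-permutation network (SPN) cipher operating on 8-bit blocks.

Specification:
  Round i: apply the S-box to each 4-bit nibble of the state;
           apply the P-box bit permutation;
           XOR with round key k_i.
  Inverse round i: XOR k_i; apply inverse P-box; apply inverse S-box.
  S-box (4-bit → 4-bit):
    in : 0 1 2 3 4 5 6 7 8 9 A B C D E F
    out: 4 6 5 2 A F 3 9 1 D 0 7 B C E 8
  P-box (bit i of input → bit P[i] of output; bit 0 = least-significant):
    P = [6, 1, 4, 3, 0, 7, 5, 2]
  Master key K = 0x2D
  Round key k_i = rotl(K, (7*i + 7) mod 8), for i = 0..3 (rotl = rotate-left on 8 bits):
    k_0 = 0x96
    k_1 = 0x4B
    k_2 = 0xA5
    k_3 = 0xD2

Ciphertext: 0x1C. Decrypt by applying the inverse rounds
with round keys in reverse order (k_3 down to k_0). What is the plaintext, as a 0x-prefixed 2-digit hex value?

s_0 = ciphertext = 0x1C
s_1 = InvRound(s_0, k_3) = 0x4C
s_2 = InvRound(s_1, k_2) = 0xB7
s_3 = InvRound(s_2, k_1) = 0xE9
s_4 = InvRound(s_3, k_0) = 0x95

0x95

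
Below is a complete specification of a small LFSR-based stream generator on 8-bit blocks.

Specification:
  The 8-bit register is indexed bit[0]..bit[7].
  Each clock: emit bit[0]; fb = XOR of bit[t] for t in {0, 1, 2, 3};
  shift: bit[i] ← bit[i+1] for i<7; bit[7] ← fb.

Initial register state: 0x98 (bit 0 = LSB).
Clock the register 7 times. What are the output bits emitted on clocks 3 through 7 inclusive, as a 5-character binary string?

01100

reg_0 = 0x98
clock 1: out=0, reg = 0xCC
clock 2: out=0, reg = 0x66
clock 3: out=0, reg = 0x33
clock 4: out=1, reg = 0x19
clock 5: out=1, reg = 0x0C
clock 6: out=0, reg = 0x06
clock 7: out=0, reg = 0x03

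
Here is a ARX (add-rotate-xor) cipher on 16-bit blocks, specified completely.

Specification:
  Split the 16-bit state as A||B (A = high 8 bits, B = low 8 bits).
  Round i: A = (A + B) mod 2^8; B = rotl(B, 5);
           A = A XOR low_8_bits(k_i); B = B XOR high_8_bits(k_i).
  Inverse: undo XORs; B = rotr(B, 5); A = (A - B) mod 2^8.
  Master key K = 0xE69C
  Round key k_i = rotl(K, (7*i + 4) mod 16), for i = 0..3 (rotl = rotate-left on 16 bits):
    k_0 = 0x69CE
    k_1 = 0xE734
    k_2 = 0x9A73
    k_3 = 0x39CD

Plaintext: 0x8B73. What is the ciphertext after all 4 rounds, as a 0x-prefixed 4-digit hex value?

0x3E76

s_0 = plaintext = 0x8B73
s_1 = Round(s_0, k_0) = 0x3007
s_2 = Round(s_1, k_1) = 0x0307
s_3 = Round(s_2, k_2) = 0x797A
s_4 = Round(s_3, k_3) = 0x3E76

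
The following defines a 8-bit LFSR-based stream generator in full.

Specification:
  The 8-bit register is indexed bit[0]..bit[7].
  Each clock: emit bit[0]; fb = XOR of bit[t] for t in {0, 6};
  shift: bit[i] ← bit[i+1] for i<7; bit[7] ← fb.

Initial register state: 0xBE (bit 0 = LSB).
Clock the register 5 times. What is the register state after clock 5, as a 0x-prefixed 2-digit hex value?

0x65

reg_0 = 0xBE
clock 1: out=0, reg = 0x5F
clock 2: out=1, reg = 0x2F
clock 3: out=1, reg = 0x97
clock 4: out=1, reg = 0xCB
clock 5: out=1, reg = 0x65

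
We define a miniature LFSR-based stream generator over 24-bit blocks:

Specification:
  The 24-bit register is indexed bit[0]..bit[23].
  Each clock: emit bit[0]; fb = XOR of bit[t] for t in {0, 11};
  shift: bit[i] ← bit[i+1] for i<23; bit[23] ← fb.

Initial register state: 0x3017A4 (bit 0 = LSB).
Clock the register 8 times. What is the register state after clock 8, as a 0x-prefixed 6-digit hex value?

reg_0 = 0x3017A4
clock 1: out=0, reg = 0x180BD2
clock 2: out=0, reg = 0x8C05E9
clock 3: out=1, reg = 0xC602F4
clock 4: out=0, reg = 0x63017A
clock 5: out=0, reg = 0x3180BD
clock 6: out=1, reg = 0x98C05E
clock 7: out=0, reg = 0x4C602F
clock 8: out=1, reg = 0xA63017

0xA63017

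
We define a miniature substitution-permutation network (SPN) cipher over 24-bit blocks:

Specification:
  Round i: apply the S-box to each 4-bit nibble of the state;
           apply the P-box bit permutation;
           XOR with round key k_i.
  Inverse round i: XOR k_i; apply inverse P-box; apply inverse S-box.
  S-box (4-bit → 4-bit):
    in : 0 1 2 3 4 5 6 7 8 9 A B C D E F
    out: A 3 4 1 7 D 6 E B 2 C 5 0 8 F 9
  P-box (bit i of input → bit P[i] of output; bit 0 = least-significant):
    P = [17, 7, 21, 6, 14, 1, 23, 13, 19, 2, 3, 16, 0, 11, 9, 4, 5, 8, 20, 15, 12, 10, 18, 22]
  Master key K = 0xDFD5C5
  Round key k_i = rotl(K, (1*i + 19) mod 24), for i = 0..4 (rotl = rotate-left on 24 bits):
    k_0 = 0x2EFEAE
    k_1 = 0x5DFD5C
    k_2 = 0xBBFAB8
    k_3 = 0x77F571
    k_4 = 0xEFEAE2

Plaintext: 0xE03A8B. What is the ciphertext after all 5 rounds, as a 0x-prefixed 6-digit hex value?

0xD5FFCD

s_0 = plaintext = 0xE03A8B
s_1 = Round(s_0, k_0) = 0x490BA5
s_2 = Round(s_1, k_1) = 0xF3C004
s_3 = Round(s_2, k_2) = 0xD8CA1E
s_4 = Round(s_3, k_3) = 0x14349B
s_5 = Round(s_4, k_4) = 0xD5FFCD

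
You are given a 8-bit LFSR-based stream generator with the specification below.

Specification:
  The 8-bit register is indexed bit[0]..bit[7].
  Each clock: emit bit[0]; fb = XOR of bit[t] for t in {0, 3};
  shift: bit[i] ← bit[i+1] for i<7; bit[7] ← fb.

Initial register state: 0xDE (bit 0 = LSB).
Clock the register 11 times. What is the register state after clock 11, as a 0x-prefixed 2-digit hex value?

0x2C

reg_0 = 0xDE
clock 1: out=0, reg = 0xEF
clock 2: out=1, reg = 0x77
clock 3: out=1, reg = 0xBB
clock 4: out=1, reg = 0x5D
clock 5: out=1, reg = 0x2E
clock 6: out=0, reg = 0x97
clock 7: out=1, reg = 0xCB
clock 8: out=1, reg = 0x65
clock 9: out=1, reg = 0xB2
clock 10: out=0, reg = 0x59
clock 11: out=1, reg = 0x2C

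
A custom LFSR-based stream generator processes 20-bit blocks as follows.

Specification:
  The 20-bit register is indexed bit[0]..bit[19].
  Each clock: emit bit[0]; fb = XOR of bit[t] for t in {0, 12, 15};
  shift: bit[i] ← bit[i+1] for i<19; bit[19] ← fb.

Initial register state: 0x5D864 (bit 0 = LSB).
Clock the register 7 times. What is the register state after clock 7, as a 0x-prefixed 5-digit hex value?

reg_0 = 0x5D864
clock 1: out=0, reg = 0x2EC32
clock 2: out=0, reg = 0x97619
clock 3: out=1, reg = 0x4BB0C
clock 4: out=0, reg = 0x25D86
clock 5: out=0, reg = 0x92EC3
clock 6: out=1, reg = 0xC9761
clock 7: out=1, reg = 0xE4BB0

0xE4BB0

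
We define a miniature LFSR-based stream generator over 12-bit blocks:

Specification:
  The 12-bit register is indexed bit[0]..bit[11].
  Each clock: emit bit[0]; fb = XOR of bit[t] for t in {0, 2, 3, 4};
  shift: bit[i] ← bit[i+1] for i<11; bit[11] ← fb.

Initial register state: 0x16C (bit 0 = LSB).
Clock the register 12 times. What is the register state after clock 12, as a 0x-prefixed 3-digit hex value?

0x50C

reg_0 = 0x16C
clock 1: out=0, reg = 0x0B6
clock 2: out=0, reg = 0x05B
clock 3: out=1, reg = 0x82D
clock 4: out=1, reg = 0xC16
clock 5: out=0, reg = 0x60B
clock 6: out=1, reg = 0x305
clock 7: out=1, reg = 0x182
clock 8: out=0, reg = 0x0C1
clock 9: out=1, reg = 0x860
clock 10: out=0, reg = 0x430
clock 11: out=0, reg = 0xA18
clock 12: out=0, reg = 0x50C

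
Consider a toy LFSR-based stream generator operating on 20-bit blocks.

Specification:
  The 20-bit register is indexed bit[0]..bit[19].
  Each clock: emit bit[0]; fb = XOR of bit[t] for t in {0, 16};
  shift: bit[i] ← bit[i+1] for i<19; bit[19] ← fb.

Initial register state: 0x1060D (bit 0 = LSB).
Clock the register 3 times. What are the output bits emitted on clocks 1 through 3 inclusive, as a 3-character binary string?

reg_0 = 0x1060D
clock 1: out=1, reg = 0x08306
clock 2: out=0, reg = 0x04183
clock 3: out=1, reg = 0x820C1

101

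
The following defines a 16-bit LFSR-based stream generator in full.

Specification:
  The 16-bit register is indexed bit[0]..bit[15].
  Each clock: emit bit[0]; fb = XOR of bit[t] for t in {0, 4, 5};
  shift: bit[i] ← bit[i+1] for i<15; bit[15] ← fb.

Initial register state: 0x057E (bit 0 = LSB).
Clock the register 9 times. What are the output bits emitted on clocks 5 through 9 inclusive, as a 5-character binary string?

reg_0 = 0x057E
clock 1: out=0, reg = 0x02BF
clock 2: out=1, reg = 0x815F
clock 3: out=1, reg = 0x40AF
clock 4: out=1, reg = 0x2057
clock 5: out=1, reg = 0x102B
clock 6: out=1, reg = 0x0815
clock 7: out=1, reg = 0x040A
clock 8: out=0, reg = 0x0205
clock 9: out=1, reg = 0x8102

11101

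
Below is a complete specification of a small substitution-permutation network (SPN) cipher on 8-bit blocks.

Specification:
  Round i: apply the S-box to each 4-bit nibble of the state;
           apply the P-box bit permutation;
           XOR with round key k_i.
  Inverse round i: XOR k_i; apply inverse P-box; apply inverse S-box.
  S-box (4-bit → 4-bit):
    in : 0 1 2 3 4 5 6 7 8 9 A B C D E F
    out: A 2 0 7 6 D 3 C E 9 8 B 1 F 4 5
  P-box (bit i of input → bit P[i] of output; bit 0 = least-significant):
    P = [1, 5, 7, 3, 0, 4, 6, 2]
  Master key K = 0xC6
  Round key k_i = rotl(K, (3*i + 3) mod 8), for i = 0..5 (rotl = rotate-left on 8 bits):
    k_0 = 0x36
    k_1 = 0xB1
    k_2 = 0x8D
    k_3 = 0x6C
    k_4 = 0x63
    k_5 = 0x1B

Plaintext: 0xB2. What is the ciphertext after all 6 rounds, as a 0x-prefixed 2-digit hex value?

s_0 = plaintext = 0xB2
s_1 = Round(s_0, k_0) = 0x23
s_2 = Round(s_1, k_1) = 0x13
s_3 = Round(s_2, k_2) = 0x3F
s_4 = Round(s_3, k_3) = 0xBF
s_5 = Round(s_4, k_4) = 0xF4
s_6 = Round(s_5, k_5) = 0xFA

0xFA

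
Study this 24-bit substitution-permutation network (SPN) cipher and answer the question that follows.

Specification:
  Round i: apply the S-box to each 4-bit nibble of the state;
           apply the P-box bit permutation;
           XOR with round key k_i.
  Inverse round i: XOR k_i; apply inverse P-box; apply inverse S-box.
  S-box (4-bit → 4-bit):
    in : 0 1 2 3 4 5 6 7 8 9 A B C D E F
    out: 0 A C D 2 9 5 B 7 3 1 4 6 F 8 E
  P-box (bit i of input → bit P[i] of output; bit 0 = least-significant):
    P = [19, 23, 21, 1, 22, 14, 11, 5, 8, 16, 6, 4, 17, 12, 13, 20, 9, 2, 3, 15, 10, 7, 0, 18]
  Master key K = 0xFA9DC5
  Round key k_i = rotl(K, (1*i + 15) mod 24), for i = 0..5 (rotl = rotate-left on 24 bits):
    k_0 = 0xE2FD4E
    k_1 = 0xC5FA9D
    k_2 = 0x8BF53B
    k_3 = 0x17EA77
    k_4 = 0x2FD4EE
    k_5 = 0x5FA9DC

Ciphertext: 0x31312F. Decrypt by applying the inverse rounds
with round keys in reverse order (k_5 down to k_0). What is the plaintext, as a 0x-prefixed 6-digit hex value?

s_0 = ciphertext = 0x31312F
s_1 = InvRound(s_0, k_5) = 0xFE9233
s_2 = InvRound(s_1, k_4) = 0x88EF94
s_3 = InvRound(s_2, k_3) = 0xD058E7
s_4 = InvRound(s_3, k_2) = 0x9F3D6A
s_5 = InvRound(s_4, k_1) = 0x875375
s_6 = InvRound(s_5, k_0) = 0x33B132

0x33B132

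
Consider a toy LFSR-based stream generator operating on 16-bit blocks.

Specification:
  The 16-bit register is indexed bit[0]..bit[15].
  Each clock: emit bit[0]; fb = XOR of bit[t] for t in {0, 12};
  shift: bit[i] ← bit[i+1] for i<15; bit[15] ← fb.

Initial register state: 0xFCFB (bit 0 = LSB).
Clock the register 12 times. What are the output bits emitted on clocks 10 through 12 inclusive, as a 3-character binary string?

reg_0 = 0xFCFB
clock 1: out=1, reg = 0x7E7D
clock 2: out=1, reg = 0x3F3E
clock 3: out=0, reg = 0x9F9F
clock 4: out=1, reg = 0x4FCF
clock 5: out=1, reg = 0xA7E7
clock 6: out=1, reg = 0xD3F3
clock 7: out=1, reg = 0x69F9
clock 8: out=1, reg = 0xB4FC
clock 9: out=0, reg = 0xDA7E
clock 10: out=0, reg = 0xED3F
clock 11: out=1, reg = 0xF69F
clock 12: out=1, reg = 0x7B4F

011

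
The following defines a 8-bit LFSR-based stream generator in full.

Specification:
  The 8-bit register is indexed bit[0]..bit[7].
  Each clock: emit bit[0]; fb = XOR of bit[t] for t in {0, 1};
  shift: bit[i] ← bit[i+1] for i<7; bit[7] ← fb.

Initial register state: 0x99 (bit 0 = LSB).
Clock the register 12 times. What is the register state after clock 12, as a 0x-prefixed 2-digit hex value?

0xF5

reg_0 = 0x99
clock 1: out=1, reg = 0xCC
clock 2: out=0, reg = 0x66
clock 3: out=0, reg = 0xB3
clock 4: out=1, reg = 0x59
clock 5: out=1, reg = 0xAC
clock 6: out=0, reg = 0x56
clock 7: out=0, reg = 0xAB
clock 8: out=1, reg = 0x55
clock 9: out=1, reg = 0xAA
clock 10: out=0, reg = 0xD5
clock 11: out=1, reg = 0xEA
clock 12: out=0, reg = 0xF5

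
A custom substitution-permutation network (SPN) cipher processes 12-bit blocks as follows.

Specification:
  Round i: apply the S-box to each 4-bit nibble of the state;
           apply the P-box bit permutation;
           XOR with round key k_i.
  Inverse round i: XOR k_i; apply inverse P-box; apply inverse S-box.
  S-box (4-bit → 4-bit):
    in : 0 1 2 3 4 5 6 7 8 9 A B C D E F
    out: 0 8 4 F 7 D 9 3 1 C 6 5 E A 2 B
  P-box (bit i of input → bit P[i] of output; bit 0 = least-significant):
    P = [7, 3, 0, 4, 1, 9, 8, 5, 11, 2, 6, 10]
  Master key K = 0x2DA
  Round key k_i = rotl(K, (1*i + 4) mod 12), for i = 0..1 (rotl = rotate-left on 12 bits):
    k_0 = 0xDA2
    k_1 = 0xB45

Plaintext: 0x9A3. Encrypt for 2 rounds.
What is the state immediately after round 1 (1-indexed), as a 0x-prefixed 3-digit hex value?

0xA7B

s_0 = plaintext = 0x9A3
s_1 = Round(s_0, k_0) = 0xA7B
s_2 = Round(s_1, k_1) = 0x982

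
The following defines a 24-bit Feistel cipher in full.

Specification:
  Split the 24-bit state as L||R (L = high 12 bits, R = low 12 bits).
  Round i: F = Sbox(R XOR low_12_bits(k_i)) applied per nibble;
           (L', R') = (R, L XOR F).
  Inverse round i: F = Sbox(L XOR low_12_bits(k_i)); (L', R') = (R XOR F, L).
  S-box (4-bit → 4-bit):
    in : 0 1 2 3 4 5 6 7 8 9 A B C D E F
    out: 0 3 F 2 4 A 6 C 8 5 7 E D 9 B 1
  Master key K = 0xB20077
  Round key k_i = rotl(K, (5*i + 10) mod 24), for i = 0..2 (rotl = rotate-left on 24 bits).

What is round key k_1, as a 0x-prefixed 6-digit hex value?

0x3BD900

K = 0xB20077
k_0 = rotl(K, (5*0+10) mod 24) = rotl(K, 10) = 0x01DEC8
k_1 = rotl(K, (5*1+10) mod 24) = rotl(K, 15) = 0x3BD900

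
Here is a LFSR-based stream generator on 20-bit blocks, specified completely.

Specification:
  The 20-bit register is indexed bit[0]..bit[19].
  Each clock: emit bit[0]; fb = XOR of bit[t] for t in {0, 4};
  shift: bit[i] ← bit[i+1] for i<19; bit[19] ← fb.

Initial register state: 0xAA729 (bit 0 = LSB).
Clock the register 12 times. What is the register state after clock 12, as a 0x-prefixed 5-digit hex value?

reg_0 = 0xAA729
clock 1: out=1, reg = 0xD5394
clock 2: out=0, reg = 0xEA9CA
clock 3: out=0, reg = 0x754E5
clock 4: out=1, reg = 0xBAA72
clock 5: out=0, reg = 0xDD539
clock 6: out=1, reg = 0x6EA9C
clock 7: out=0, reg = 0xB754E
clock 8: out=0, reg = 0x5BAA7
clock 9: out=1, reg = 0xADD53
clock 10: out=1, reg = 0x56EA9
clock 11: out=1, reg = 0xAB754
clock 12: out=0, reg = 0xD5BAA

0xD5BAA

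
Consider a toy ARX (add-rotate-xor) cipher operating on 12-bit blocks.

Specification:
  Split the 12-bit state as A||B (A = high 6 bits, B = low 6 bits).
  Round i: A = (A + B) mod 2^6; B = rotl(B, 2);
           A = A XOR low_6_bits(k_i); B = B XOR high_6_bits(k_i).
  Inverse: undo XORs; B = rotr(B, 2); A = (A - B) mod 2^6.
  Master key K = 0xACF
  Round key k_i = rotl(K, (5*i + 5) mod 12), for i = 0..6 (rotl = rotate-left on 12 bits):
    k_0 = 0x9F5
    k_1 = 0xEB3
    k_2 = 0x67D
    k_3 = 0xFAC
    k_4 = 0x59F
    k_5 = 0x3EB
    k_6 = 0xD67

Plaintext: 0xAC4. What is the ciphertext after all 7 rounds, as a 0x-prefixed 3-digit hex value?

s_0 = plaintext = 0xAC4
s_1 = Round(s_0, k_0) = 0x6B7
s_2 = Round(s_1, k_1) = 0x8A5
s_3 = Round(s_2, k_2) = 0xE8F
s_4 = Round(s_3, k_3) = 0x942
s_5 = Round(s_4, k_4) = 0xE1E
s_6 = Round(s_5, k_5) = 0xF76
s_7 = Round(s_6, k_6) = 0x52E

0x52E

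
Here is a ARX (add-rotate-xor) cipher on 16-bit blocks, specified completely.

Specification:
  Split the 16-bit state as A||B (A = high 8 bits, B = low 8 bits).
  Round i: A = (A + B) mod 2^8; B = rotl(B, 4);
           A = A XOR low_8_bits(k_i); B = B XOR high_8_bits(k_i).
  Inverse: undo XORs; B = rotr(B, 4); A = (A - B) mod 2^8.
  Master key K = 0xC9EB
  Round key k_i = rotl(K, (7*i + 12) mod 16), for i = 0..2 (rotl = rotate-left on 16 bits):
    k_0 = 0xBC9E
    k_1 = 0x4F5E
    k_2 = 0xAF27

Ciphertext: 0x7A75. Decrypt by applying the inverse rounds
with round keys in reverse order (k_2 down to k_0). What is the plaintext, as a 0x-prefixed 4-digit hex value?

s_0 = ciphertext = 0x7A75
s_1 = InvRound(s_0, k_2) = 0xB0AD
s_2 = InvRound(s_1, k_1) = 0xC02E
s_3 = InvRound(s_2, k_0) = 0x3529

0x3529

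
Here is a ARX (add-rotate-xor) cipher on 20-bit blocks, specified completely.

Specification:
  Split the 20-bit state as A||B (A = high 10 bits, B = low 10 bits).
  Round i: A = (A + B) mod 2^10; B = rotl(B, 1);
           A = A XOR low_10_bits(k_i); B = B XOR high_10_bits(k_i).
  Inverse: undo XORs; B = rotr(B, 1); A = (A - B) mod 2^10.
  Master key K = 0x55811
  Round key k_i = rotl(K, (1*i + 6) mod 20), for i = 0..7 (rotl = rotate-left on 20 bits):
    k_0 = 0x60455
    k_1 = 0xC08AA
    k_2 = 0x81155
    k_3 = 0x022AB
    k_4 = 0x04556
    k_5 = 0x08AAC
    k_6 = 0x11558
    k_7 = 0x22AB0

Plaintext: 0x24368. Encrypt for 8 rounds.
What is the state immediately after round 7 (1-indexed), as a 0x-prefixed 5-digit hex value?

0x87820

s_0 = plaintext = 0x24368
s_1 = Round(s_0, k_0) = 0xEB750
s_2 = Round(s_1, k_1) = 0x95DA3
s_3 = Round(s_2, k_2) = 0xABD42
s_4 = Round(s_3, k_3) = 0x56A8C
s_5 = Round(s_4, k_4) = 0xAC108
s_6 = Round(s_5, k_5) = 0x45232
s_7 = Round(s_6, k_6) = 0x87820
s_8 = Round(s_7, k_7) = 0x238CA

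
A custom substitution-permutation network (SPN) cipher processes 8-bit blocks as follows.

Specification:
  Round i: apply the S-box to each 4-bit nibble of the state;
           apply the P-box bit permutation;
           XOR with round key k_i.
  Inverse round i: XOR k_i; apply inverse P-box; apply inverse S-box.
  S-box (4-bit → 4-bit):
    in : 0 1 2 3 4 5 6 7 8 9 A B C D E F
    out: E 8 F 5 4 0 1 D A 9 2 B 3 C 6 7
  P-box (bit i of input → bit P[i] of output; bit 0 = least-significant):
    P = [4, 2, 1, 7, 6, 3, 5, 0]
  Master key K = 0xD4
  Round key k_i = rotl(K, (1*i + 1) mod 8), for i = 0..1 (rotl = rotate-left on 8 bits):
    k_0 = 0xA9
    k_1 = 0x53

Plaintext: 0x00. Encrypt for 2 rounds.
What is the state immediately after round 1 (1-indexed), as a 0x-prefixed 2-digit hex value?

s_0 = plaintext = 0x00
s_1 = Round(s_0, k_0) = 0x06
s_2 = Round(s_1, k_1) = 0x6A

0x06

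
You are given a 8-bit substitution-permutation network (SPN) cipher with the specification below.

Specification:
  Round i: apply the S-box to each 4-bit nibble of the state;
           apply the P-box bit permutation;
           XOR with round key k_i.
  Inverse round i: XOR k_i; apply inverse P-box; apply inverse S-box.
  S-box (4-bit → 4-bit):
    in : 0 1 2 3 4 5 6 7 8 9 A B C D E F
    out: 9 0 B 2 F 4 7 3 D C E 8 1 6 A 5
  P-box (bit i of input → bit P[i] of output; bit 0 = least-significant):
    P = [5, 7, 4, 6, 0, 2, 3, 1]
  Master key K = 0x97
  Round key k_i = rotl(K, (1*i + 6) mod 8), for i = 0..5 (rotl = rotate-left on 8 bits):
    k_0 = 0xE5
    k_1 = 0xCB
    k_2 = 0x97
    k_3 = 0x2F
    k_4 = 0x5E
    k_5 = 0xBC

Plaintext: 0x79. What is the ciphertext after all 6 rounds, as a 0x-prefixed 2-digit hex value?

s_0 = plaintext = 0x79
s_1 = Round(s_0, k_0) = 0xB0
s_2 = Round(s_1, k_1) = 0xA9
s_3 = Round(s_2, k_2) = 0xC9
s_4 = Round(s_3, k_3) = 0x7E
s_5 = Round(s_4, k_4) = 0x9B
s_6 = Round(s_5, k_5) = 0xF6

0xF6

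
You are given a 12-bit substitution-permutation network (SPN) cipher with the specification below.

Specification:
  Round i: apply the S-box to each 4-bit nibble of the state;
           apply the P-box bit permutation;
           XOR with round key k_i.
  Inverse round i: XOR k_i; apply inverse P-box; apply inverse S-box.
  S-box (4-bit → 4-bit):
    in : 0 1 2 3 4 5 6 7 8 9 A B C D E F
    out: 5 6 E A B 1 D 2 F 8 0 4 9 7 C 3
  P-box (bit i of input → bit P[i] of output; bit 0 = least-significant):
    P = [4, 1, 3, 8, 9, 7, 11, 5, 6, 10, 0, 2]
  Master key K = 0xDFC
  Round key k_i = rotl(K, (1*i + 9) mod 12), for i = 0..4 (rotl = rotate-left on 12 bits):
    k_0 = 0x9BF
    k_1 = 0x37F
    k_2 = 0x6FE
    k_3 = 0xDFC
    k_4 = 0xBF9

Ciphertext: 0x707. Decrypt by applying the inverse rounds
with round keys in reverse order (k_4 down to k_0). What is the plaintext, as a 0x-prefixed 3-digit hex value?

s_0 = ciphertext = 0x707
s_1 = InvRound(s_0, k_4) = 0x42D
s_2 = InvRound(s_1, k_3) = 0x01C
s_3 = InvRound(s_2, k_2) = 0xF47
s_4 = InvRound(s_3, k_1) = 0x7E0
s_5 = InvRound(s_4, k_0) = 0x80D

0x80D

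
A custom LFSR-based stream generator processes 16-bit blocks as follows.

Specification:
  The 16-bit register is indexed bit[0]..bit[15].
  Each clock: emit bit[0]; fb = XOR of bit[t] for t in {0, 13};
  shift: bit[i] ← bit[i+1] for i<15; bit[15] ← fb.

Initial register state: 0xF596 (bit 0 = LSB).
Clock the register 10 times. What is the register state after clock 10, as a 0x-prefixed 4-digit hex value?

0xD67D

reg_0 = 0xF596
clock 1: out=0, reg = 0xFACB
clock 2: out=1, reg = 0x7D65
clock 3: out=1, reg = 0x3EB2
clock 4: out=0, reg = 0x9F59
clock 5: out=1, reg = 0xCFAC
clock 6: out=0, reg = 0x67D6
clock 7: out=0, reg = 0xB3EB
clock 8: out=1, reg = 0x59F5
clock 9: out=1, reg = 0xACFA
clock 10: out=0, reg = 0xD67D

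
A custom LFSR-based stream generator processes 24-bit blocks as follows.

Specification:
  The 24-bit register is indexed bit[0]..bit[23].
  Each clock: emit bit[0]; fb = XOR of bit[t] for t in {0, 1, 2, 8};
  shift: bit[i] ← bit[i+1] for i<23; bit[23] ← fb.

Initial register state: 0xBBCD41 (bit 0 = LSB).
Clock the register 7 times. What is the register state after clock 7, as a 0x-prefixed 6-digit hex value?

reg_0 = 0xBBCD41
clock 1: out=1, reg = 0x5DE6A0
clock 2: out=0, reg = 0x2EF350
clock 3: out=0, reg = 0x9779A8
clock 4: out=0, reg = 0xCBBCD4
clock 5: out=0, reg = 0xE5DE6A
clock 6: out=0, reg = 0xF2EF35
clock 7: out=1, reg = 0xF9779A

0xF9779A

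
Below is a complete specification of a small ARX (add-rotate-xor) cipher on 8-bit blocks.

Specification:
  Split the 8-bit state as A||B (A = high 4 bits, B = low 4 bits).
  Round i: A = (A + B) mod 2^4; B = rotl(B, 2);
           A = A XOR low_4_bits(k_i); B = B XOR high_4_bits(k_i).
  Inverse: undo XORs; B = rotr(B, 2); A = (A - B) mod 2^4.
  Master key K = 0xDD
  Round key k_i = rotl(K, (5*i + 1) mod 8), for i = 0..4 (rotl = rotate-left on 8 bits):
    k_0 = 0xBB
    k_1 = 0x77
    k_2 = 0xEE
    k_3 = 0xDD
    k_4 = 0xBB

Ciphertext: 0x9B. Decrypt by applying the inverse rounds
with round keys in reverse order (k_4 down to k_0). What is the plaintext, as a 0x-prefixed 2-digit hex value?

s_0 = ciphertext = 0x9B
s_1 = InvRound(s_0, k_4) = 0x20
s_2 = InvRound(s_1, k_3) = 0x87
s_3 = InvRound(s_2, k_2) = 0x06
s_4 = InvRound(s_3, k_1) = 0x34
s_5 = InvRound(s_4, k_0) = 0x9F

0x9F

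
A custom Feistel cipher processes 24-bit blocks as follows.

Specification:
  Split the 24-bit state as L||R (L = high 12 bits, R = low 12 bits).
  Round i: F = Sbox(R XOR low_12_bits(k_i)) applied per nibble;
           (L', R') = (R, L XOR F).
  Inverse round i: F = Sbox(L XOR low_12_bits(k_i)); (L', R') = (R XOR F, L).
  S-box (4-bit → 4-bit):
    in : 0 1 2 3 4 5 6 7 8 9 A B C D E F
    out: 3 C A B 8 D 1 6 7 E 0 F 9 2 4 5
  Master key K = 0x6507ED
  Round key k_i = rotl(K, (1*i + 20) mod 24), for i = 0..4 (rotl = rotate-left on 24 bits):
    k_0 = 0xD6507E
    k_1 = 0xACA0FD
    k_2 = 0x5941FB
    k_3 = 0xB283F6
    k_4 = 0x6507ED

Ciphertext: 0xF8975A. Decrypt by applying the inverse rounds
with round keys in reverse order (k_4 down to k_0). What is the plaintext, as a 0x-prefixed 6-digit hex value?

s_0 = ciphertext = 0xF8975A
s_1 = InvRound(s_0, k_4) = 0x042F89
s_2 = InvRound(s_1, k_3) = 0x471042
s_3 = InvRound(s_2, k_2) = 0xD32471
s_4 = InvRound(s_3, k_1) = 0x6E4D32
s_5 = InvRound(s_4, k_0) = 0xCD26E4

0xCD26E4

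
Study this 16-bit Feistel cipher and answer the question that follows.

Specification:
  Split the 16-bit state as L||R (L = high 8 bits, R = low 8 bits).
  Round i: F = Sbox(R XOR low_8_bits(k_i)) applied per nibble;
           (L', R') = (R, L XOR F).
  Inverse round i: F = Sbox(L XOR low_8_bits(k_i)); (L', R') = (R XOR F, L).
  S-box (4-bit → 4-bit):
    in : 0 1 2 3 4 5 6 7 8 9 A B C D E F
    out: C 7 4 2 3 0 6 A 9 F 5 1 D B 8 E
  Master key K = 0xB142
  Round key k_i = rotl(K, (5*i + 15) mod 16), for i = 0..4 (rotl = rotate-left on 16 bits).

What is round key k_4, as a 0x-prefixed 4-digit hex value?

0x8A15

K = 0xB142
k_0 = rotl(K, (5*0+15) mod 16) = rotl(K, 15) = 0x58A1
k_1 = rotl(K, (5*1+15) mod 16) = rotl(K, 4) = 0x142B
k_2 = rotl(K, (5*2+15) mod 16) = rotl(K, 9) = 0x8562
k_3 = rotl(K, (5*3+15) mod 16) = rotl(K, 14) = 0xAC50
k_4 = rotl(K, (5*4+15) mod 16) = rotl(K, 3) = 0x8A15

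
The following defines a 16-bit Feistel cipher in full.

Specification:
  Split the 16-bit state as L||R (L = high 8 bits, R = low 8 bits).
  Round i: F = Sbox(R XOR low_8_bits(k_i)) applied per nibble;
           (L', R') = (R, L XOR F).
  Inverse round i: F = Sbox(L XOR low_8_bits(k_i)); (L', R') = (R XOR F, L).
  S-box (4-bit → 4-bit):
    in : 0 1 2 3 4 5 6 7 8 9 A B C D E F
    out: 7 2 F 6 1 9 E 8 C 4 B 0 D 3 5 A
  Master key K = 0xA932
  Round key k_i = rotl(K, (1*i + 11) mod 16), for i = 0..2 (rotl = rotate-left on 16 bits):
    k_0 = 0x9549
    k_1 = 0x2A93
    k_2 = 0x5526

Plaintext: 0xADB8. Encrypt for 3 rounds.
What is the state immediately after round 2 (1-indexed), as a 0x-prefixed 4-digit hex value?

0x0FF5

s_0 = plaintext = 0xADB8
s_1 = Round(s_0, k_0) = 0xB80F
s_2 = Round(s_1, k_1) = 0x0FF5
s_3 = Round(s_2, k_2) = 0xF539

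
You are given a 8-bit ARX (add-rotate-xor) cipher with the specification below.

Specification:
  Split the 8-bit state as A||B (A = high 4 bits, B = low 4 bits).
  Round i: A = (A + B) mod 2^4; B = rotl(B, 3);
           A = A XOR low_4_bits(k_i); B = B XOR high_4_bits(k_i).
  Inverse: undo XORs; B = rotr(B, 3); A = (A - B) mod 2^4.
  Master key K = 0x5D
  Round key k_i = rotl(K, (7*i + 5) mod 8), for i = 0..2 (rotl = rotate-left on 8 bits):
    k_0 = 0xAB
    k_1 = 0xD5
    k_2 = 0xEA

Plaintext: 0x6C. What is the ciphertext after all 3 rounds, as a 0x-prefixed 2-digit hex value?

0x13

s_0 = plaintext = 0x6C
s_1 = Round(s_0, k_0) = 0x9C
s_2 = Round(s_1, k_1) = 0x0B
s_3 = Round(s_2, k_2) = 0x13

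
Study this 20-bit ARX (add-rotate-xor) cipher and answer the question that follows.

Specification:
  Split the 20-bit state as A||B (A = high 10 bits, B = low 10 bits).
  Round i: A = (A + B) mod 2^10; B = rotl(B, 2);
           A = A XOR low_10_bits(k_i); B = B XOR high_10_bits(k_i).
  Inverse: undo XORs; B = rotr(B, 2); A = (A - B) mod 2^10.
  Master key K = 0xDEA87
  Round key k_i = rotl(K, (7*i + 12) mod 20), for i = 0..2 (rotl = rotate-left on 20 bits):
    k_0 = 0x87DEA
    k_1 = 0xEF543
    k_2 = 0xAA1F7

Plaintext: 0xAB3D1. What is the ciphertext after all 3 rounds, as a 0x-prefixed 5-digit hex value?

0x5FDDA

s_0 = plaintext = 0xAB3D1
s_1 = Round(s_0, k_0) = 0xE5D58
s_2 = Round(s_1, k_1) = 0x6B2DC
s_3 = Round(s_2, k_2) = 0x5FDDA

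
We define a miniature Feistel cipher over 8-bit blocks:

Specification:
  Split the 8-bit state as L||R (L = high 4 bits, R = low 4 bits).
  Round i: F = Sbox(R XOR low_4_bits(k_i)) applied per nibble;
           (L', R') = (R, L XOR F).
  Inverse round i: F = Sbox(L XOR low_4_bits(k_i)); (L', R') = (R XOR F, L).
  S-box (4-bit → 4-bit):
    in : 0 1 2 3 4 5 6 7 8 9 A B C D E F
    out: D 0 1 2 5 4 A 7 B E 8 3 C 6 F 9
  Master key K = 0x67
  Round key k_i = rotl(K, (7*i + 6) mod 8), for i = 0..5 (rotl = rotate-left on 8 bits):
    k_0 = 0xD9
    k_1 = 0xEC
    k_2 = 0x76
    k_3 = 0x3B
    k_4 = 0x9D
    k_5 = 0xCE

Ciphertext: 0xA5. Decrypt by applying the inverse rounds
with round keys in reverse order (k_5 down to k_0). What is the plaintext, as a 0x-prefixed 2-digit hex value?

0xEA

s_0 = ciphertext = 0xA5
s_1 = InvRound(s_0, k_5) = 0x0A
s_2 = InvRound(s_1, k_4) = 0xC0
s_3 = InvRound(s_2, k_3) = 0x7C
s_4 = InvRound(s_3, k_2) = 0xC7
s_5 = InvRound(s_4, k_1) = 0xAC
s_6 = InvRound(s_5, k_0) = 0xEA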